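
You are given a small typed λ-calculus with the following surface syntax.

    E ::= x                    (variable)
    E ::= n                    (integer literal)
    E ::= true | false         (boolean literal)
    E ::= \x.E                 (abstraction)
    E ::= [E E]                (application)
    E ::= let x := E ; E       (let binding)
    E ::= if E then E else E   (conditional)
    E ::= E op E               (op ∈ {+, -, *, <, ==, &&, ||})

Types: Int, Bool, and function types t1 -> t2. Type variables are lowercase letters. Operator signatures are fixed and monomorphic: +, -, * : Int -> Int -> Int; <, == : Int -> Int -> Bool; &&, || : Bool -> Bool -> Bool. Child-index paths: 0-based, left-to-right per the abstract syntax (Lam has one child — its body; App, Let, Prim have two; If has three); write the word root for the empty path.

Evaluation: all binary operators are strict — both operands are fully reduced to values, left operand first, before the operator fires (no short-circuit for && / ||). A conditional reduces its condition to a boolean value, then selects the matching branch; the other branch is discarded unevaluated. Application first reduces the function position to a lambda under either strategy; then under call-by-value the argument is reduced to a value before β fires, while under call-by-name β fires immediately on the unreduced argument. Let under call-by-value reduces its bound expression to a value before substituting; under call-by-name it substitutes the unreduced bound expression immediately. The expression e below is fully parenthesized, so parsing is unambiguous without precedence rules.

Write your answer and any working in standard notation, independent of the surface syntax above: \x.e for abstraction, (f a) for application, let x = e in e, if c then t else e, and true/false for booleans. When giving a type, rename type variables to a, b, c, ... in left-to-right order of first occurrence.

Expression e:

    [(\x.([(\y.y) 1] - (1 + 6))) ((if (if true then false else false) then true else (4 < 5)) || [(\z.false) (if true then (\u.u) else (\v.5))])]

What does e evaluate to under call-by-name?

Working:
step 0: ((\x.(((\y.y) 1) - (1 + 6))) ((if (if true then false else false) then true else (4 < 5)) || ((\z.false) (if true then (\u.u) else (\v.5)))))
step 1: [beta@root] (((\y.y) 1) - (1 + 6))
step 2: [beta@0] (1 - (1 + 6))
step 3: [delta@1] (1 - 7)
step 4: [delta@root] -6

Answer: -6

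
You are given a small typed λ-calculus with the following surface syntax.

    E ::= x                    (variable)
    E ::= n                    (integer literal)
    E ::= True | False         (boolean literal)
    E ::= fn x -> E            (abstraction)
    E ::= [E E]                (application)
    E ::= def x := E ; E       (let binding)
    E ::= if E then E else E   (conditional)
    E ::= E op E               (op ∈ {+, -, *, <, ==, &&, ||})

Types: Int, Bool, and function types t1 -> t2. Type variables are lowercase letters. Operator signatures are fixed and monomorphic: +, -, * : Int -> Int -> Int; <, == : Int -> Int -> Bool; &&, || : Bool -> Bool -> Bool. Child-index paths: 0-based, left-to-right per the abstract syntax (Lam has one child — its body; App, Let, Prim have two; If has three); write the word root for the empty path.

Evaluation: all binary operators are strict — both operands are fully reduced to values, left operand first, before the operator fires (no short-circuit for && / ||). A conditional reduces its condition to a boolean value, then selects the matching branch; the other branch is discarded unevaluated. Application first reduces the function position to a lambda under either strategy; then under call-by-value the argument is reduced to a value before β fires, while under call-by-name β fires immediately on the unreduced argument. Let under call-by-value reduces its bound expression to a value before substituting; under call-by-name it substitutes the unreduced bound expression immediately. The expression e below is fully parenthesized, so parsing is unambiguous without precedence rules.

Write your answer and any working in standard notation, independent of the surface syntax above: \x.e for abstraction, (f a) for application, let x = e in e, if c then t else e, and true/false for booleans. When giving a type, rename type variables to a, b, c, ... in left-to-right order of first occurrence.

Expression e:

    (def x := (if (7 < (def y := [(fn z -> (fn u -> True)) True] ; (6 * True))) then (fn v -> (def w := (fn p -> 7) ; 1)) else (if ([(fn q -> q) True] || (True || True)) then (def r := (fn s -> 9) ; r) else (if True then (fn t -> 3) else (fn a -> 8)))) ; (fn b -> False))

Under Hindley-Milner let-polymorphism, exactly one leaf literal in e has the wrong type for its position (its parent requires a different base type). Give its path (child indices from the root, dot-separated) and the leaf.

Derivation:
  unify Int ~ Int
\u._ : b -> Bool
\z._ : a -> b -> Bool
  unify a -> b -> Bool ~ Bool -> c
  unify a ~ Bool
  unify b -> Bool ~ c
_ _ : b -> Bool
let y : forall. b -> Bool
  unify Int ~ Int
  unify Bool ~ Int
  FAIL: mismatch Bool ~ Int

Answer: 0.0.1.1.1 : true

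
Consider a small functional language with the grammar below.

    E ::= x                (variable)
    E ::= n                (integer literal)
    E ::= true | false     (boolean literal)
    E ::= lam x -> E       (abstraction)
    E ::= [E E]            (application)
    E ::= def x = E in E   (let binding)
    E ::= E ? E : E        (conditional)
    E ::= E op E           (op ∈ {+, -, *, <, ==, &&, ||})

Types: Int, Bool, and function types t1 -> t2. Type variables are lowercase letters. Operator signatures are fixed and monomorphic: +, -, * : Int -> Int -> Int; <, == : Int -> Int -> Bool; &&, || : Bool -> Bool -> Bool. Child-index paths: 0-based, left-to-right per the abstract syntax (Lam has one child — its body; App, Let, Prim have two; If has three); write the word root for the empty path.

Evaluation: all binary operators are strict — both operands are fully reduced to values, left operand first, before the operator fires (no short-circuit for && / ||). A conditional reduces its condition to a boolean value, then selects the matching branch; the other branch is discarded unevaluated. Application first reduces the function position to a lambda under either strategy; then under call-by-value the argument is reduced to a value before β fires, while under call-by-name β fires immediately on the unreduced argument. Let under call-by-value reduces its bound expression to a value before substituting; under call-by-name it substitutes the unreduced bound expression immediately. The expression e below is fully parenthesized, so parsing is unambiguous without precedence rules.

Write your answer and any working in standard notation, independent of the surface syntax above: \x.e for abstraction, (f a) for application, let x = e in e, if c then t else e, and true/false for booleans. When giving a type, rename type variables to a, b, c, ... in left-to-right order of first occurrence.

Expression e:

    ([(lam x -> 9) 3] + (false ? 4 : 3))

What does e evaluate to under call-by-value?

Trace:
step 0: (((\x.9) 3) + (if false then 4 else 3))
step 1: [beta@0] (9 + (if false then 4 else 3))
step 2: [if@1] (9 + 3)
step 3: [delta@root] 12

Answer: 12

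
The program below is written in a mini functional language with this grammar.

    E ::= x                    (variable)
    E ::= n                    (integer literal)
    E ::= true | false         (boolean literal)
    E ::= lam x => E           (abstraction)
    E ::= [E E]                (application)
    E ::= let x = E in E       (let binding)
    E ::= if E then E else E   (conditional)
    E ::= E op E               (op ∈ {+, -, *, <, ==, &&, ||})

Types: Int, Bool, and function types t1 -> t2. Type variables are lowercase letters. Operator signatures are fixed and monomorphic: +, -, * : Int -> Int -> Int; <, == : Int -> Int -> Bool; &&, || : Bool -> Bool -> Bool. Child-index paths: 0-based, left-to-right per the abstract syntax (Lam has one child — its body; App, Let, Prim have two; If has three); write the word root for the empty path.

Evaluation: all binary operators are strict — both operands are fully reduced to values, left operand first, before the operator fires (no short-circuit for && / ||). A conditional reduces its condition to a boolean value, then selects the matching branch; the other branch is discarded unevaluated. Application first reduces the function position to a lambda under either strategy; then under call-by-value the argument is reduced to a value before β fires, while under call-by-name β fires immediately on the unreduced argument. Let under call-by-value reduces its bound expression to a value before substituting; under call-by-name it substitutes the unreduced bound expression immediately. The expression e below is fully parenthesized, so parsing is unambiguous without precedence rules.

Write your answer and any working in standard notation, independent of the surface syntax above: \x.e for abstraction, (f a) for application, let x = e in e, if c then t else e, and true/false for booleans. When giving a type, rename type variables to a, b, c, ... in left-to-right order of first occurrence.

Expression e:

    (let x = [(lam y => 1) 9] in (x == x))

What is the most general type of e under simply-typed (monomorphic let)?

Answer: Bool

Derivation:
\y._ : a -> Int
  unify a -> Int ~ Int -> b
  unify a ~ Int
  unify Int ~ b
_ _ : Int
let x : Int
x : Int
  unify Int ~ Int
x : Int
  unify Int ~ Int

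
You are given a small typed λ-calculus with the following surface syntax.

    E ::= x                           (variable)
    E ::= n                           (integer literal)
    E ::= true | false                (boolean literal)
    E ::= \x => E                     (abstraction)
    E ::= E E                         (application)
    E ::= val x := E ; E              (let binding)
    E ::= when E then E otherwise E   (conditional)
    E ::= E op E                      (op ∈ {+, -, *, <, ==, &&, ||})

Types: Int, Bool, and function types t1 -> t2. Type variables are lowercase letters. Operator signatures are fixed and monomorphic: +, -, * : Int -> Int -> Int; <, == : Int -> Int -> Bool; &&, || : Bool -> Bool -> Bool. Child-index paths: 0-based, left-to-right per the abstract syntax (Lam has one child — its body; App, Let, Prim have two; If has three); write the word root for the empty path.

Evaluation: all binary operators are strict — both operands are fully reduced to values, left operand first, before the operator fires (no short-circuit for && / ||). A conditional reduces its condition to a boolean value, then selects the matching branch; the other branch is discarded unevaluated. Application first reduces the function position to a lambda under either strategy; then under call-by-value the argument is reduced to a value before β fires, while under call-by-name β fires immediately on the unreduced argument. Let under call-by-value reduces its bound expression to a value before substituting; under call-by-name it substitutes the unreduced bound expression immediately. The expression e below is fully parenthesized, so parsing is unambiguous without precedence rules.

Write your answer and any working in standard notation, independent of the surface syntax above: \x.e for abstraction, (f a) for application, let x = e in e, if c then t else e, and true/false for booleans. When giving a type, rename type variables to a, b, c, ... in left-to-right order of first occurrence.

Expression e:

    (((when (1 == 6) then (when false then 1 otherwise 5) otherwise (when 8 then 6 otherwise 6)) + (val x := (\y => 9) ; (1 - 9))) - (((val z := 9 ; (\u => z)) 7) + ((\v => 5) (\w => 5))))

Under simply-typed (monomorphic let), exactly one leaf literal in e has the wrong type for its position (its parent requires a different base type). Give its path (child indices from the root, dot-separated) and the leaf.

Answer: 0.0.2.0 : 8

Working:
  unify Int ~ Int
  unify Int ~ Int
  unify Bool ~ Bool
  unify Bool ~ Bool
  unify Int ~ Int
  unify Int ~ Bool
  FAIL: mismatch Int ~ Bool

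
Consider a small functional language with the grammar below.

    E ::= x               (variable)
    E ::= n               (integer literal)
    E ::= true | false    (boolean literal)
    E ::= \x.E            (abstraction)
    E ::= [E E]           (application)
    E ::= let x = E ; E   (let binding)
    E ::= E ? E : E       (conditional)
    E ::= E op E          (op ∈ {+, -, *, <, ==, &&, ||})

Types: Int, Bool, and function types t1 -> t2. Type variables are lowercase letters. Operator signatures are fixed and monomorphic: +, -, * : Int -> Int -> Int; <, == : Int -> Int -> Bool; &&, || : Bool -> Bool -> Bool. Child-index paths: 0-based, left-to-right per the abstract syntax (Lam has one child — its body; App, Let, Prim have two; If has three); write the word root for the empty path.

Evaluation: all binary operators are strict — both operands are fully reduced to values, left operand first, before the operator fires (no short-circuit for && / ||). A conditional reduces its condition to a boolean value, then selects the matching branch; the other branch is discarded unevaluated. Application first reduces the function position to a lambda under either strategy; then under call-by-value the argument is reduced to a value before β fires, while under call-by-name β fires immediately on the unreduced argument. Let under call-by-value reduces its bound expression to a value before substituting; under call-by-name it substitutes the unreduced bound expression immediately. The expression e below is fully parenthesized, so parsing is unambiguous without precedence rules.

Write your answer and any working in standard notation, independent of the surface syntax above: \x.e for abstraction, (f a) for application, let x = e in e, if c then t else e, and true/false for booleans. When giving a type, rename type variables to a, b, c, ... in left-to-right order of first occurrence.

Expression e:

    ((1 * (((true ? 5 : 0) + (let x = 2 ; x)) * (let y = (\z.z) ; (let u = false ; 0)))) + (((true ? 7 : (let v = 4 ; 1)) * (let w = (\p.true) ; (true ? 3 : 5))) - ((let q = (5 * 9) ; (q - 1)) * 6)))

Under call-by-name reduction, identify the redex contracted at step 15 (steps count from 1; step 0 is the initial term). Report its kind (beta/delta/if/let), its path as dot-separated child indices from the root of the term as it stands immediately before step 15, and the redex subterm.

Trace:
step 0: ((1 * (((if true then 5 else 0) + (let x = 2 in x)) * (let y = (\z.z) in (let u = false in 0)))) + (((if true then 7 else (let v = 4 in 1)) * (let w = (\p.true) in (if true then 3 else 5))) - ((let q = (5 * 9) in (q - 1)) * 6)))
step 1: [if@0.1.0.0] ((1 * ((5 + (let x = 2 in x)) * (let y = (\z.z) in (let u = false in 0)))) + (((if true then 7 else (let v = 4 in 1)) * (let w = (\p.true) in (if true then 3 else 5))) - ((let q = (5 * 9) in (q - 1)) * 6)))
step 2: [let@0.1.0.1] ((1 * ((5 + 2) * (let y = (\z.z) in (let u = false in 0)))) + (((if true then 7 else (let v = 4 in 1)) * (let w = (\p.true) in (if true then 3 else 5))) - ((let q = (5 * 9) in (q - 1)) * 6)))
step 3: [delta@0.1.0] ((1 * (7 * (let y = (\z.z) in (let u = false in 0)))) + (((if true then 7 else (let v = 4 in 1)) * (let w = (\p.true) in (if true then 3 else 5))) - ((let q = (5 * 9) in (q - 1)) * 6)))
step 4: [let@0.1.1] ((1 * (7 * (let u = false in 0))) + (((if true then 7 else (let v = 4 in 1)) * (let w = (\p.true) in (if true then 3 else 5))) - ((let q = (5 * 9) in (q - 1)) * 6)))
step 5: [let@0.1.1] ((1 * (7 * 0)) + (((if true then 7 else (let v = 4 in 1)) * (let w = (\p.true) in (if true then 3 else 5))) - ((let q = (5 * 9) in (q - 1)) * 6)))
step 6: [delta@0.1] ((1 * 0) + (((if true then 7 else (let v = 4 in 1)) * (let w = (\p.true) in (if true then 3 else 5))) - ((let q = (5 * 9) in (q - 1)) * 6)))
step 7: [delta@0] (0 + (((if true then 7 else (let v = 4 in 1)) * (let w = (\p.true) in (if true then 3 else 5))) - ((let q = (5 * 9) in (q - 1)) * 6)))
step 8: [if@1.0.0] (0 + ((7 * (let w = (\p.true) in (if true then 3 else 5))) - ((let q = (5 * 9) in (q - 1)) * 6)))
step 9: [let@1.0.1] (0 + ((7 * (if true then 3 else 5)) - ((let q = (5 * 9) in (q - 1)) * 6)))
step 10: [if@1.0.1] (0 + ((7 * 3) - ((let q = (5 * 9) in (q - 1)) * 6)))
step 11: [delta@1.0] (0 + (21 - ((let q = (5 * 9) in (q - 1)) * 6)))
step 12: [let@1.1.0] (0 + (21 - (((5 * 9) - 1) * 6)))
step 13: [delta@1.1.0.0] (0 + (21 - ((45 - 1) * 6)))
step 14: [delta@1.1.0] (0 + (21 - (44 * 6)))
step 15: [delta@1.1] (0 + (21 - 264))

Answer: delta at 1.1 : (44 * 6)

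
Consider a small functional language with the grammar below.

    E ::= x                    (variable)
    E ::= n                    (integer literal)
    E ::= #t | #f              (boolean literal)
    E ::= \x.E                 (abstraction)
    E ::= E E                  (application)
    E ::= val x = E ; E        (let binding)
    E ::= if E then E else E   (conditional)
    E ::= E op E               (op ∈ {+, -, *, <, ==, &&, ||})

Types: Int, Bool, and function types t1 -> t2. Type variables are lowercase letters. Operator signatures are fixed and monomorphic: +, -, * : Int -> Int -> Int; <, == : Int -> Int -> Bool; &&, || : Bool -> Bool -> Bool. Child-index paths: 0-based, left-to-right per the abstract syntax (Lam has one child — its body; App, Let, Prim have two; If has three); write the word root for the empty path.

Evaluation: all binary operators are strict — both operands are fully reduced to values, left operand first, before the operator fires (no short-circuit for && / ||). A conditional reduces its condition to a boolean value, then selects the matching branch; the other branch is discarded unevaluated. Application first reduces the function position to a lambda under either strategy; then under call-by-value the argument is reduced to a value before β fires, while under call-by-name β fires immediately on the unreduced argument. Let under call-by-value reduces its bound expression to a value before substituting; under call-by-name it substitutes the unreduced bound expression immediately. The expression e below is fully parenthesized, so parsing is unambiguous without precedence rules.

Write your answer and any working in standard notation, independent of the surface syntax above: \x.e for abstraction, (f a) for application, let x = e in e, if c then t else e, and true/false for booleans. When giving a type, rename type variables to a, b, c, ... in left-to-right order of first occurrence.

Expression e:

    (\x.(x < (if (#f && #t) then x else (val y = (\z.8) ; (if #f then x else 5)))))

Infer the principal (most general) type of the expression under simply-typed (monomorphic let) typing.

Trace:
x : a
  unify a ~ Int
  unify Bool ~ Bool
  unify Bool ~ Bool
  unify Bool ~ Bool
x : Int
\z._ : b -> Int
let y : b -> Int
  unify Bool ~ Bool
x : Int
  unify Int ~ Int
  unify Int ~ Int
  unify Int ~ Int
\x._ : Int -> Bool

Answer: Int -> Bool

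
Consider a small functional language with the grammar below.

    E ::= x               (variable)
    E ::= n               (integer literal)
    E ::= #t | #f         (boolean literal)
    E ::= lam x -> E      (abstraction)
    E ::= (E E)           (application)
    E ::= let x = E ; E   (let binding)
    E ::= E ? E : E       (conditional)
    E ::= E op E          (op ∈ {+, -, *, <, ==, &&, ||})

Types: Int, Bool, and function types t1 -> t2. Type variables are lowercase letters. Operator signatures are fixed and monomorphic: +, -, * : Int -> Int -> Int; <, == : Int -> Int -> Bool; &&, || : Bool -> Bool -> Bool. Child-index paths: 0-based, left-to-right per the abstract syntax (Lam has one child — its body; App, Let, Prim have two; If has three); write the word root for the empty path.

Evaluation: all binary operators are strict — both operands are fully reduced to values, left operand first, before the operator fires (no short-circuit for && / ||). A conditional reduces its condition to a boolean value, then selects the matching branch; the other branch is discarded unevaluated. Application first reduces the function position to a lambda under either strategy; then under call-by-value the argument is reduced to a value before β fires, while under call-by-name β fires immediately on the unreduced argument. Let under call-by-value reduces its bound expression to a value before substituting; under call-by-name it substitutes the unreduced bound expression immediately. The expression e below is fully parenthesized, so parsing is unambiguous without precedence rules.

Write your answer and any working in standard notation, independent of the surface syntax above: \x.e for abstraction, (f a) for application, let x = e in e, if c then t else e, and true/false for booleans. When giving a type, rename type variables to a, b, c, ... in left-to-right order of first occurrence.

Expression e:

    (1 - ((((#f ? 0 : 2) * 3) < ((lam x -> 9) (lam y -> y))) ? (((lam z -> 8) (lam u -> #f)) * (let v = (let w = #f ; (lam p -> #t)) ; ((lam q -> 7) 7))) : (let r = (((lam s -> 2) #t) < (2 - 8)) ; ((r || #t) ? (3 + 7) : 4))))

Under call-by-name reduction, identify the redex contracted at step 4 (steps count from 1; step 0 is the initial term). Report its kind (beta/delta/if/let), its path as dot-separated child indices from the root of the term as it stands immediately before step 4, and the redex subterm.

Derivation:
step 0: (1 - (if (((if false then 0 else 2) * 3) < ((\x.9) (\y.y))) then (((\z.8) (\u.false)) * (let v = (let w = false in (\p.true)) in ((\q.7) 7))) else (let r = (((\s.2) true) < (2 - 8)) in (if (r || true) then (3 + 7) else 4))))
step 1: [if@1.0.0.0] (1 - (if ((2 * 3) < ((\x.9) (\y.y))) then (((\z.8) (\u.false)) * (let v = (let w = false in (\p.true)) in ((\q.7) 7))) else (let r = (((\s.2) true) < (2 - 8)) in (if (r || true) then (3 + 7) else 4))))
step 2: [delta@1.0.0] (1 - (if (6 < ((\x.9) (\y.y))) then (((\z.8) (\u.false)) * (let v = (let w = false in (\p.true)) in ((\q.7) 7))) else (let r = (((\s.2) true) < (2 - 8)) in (if (r || true) then (3 + 7) else 4))))
step 3: [beta@1.0.1] (1 - (if (6 < 9) then (((\z.8) (\u.false)) * (let v = (let w = false in (\p.true)) in ((\q.7) 7))) else (let r = (((\s.2) true) < (2 - 8)) in (if (r || true) then (3 + 7) else 4))))
step 4: [delta@1.0] (1 - (if true then (((\z.8) (\u.false)) * (let v = (let w = false in (\p.true)) in ((\q.7) 7))) else (let r = (((\s.2) true) < (2 - 8)) in (if (r || true) then (3 + 7) else 4))))

Answer: delta at 1.0 : (6 < 9)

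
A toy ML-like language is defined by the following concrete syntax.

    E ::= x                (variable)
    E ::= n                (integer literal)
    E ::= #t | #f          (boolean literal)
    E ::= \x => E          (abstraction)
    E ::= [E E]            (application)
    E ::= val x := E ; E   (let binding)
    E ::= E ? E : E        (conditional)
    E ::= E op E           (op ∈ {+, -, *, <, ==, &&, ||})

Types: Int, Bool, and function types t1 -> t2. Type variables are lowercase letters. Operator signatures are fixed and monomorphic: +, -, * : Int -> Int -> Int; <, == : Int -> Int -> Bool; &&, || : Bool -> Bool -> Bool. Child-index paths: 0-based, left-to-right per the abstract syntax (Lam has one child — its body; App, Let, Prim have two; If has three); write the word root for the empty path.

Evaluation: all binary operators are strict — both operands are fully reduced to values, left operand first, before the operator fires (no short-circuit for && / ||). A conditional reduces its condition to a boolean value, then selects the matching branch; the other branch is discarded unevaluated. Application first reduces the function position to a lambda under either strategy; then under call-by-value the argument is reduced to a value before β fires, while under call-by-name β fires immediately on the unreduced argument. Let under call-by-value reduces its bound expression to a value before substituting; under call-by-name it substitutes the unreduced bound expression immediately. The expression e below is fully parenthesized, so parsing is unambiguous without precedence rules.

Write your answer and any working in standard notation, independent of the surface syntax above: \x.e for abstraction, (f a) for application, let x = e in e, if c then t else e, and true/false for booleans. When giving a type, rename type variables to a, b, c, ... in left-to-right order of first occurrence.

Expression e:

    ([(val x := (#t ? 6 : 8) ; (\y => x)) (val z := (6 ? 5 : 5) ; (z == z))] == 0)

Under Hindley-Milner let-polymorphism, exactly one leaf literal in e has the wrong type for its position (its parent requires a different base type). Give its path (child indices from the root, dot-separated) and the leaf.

Trace:
  unify Bool ~ Bool
  unify Int ~ Int
let x : Int
x : Int
\y._ : a -> Int
  unify Int ~ Bool
  FAIL: mismatch Int ~ Bool

Answer: 0.1.0.0 : 6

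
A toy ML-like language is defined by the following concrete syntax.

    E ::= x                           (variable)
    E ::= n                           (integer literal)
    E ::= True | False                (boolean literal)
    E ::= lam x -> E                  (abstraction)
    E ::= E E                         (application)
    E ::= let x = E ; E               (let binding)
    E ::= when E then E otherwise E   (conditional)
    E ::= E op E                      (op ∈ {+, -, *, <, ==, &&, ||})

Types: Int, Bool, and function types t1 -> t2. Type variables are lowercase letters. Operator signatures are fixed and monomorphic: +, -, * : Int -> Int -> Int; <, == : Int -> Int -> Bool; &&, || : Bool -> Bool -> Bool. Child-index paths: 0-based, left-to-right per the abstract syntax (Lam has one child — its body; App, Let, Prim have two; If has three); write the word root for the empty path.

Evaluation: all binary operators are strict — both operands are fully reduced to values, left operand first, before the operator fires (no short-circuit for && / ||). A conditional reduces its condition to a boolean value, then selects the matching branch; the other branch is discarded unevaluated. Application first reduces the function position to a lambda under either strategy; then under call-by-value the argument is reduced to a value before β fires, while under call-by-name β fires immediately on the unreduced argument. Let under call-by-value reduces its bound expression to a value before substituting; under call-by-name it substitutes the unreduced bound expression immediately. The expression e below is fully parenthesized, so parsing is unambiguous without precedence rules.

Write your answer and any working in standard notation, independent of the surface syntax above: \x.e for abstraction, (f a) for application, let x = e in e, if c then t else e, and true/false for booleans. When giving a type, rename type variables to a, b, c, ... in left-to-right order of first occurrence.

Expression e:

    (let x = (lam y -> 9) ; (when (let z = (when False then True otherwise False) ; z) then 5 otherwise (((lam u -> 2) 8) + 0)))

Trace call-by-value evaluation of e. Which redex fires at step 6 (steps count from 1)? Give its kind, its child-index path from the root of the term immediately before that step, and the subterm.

Answer: delta at root : (2 + 0)

Trace:
step 0: (let x = (\y.9) in (if (let z = (if false then true else false) in z) then 5 else (((\u.2) 8) + 0)))
step 1: [let@root] (if (let z = (if false then true else false) in z) then 5 else (((\u.2) 8) + 0))
step 2: [if@0.0] (if (let z = false in z) then 5 else (((\u.2) 8) + 0))
step 3: [let@0] (if false then 5 else (((\u.2) 8) + 0))
step 4: [if@root] (((\u.2) 8) + 0)
step 5: [beta@0] (2 + 0)
step 6: [delta@root] 2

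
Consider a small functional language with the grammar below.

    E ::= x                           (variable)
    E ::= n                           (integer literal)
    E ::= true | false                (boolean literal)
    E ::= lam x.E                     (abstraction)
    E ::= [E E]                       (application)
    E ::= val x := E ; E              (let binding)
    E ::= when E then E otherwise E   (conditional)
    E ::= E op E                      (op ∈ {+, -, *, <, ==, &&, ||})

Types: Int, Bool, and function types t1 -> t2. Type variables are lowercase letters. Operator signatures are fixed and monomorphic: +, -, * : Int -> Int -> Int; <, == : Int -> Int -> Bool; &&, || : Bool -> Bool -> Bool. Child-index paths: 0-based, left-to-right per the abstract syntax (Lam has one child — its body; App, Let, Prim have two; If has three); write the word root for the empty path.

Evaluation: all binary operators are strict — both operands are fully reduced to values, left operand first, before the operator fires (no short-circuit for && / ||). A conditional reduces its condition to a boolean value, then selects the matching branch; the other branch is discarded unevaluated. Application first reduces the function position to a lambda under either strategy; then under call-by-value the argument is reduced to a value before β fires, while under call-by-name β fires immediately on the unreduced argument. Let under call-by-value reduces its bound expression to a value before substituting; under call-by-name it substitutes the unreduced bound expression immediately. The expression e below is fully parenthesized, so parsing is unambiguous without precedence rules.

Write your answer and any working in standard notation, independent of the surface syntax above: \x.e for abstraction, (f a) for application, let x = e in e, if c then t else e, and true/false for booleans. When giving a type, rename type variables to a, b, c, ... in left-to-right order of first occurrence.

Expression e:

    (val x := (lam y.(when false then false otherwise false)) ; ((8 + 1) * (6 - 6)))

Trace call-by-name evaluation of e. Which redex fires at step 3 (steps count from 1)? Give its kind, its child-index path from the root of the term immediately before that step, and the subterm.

Trace:
step 0: (let x = (\y.(if false then false else false)) in ((8 + 1) * (6 - 6)))
step 1: [let@root] ((8 + 1) * (6 - 6))
step 2: [delta@0] (9 * (6 - 6))
step 3: [delta@1] (9 * 0)

Answer: delta at 1 : (6 - 6)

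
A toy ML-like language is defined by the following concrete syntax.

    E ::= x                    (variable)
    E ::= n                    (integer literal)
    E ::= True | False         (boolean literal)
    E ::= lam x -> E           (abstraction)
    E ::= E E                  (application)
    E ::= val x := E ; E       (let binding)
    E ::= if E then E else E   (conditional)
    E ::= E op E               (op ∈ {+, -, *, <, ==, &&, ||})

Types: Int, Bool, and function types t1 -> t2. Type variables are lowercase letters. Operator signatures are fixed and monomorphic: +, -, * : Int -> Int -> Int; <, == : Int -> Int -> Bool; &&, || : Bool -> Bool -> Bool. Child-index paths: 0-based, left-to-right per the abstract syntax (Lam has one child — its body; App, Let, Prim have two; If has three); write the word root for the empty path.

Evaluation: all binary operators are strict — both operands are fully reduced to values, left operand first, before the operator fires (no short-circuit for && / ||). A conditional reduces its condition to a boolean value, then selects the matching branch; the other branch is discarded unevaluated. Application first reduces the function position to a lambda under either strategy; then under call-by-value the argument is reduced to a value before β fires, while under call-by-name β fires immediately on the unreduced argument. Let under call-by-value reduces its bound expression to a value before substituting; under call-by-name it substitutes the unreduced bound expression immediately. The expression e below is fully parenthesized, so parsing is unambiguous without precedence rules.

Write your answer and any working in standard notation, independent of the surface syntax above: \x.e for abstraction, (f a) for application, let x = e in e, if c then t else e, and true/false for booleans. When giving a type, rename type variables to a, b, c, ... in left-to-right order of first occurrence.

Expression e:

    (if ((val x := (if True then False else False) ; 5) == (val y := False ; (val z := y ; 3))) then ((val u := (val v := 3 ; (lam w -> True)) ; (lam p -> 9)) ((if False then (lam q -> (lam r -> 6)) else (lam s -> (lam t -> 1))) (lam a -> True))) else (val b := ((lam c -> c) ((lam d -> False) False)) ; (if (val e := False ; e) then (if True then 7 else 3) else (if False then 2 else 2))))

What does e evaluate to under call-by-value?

Working:
step 0: (if ((let x = (if true then false else false) in 5) == (let y = false in (let z = y in 3))) then ((let u = (let v = 3 in (\w.true)) in (\p.9)) ((if false then (\q.(\r.6)) else (\s.(\t.1))) (\a.true))) else (let b = ((\c.c) ((\d.false) false)) in (if (let e = false in e) then (if true then 7 else 3) else (if false then 2 else 2))))
step 1: [if@0.0.0] (if ((let x = false in 5) == (let y = false in (let z = y in 3))) then ((let u = (let v = 3 in (\w.true)) in (\p.9)) ((if false then (\q.(\r.6)) else (\s.(\t.1))) (\a.true))) else (let b = ((\c.c) ((\d.false) false)) in (if (let e = false in e) then (if true then 7 else 3) else (if false then 2 else 2))))
step 2: [let@0.0] (if (5 == (let y = false in (let z = y in 3))) then ((let u = (let v = 3 in (\w.true)) in (\p.9)) ((if false then (\q.(\r.6)) else (\s.(\t.1))) (\a.true))) else (let b = ((\c.c) ((\d.false) false)) in (if (let e = false in e) then (if true then 7 else 3) else (if false then 2 else 2))))
step 3: [let@0.1] (if (5 == (let z = false in 3)) then ((let u = (let v = 3 in (\w.true)) in (\p.9)) ((if false then (\q.(\r.6)) else (\s.(\t.1))) (\a.true))) else (let b = ((\c.c) ((\d.false) false)) in (if (let e = false in e) then (if true then 7 else 3) else (if false then 2 else 2))))
step 4: [let@0.1] (if (5 == 3) then ((let u = (let v = 3 in (\w.true)) in (\p.9)) ((if false then (\q.(\r.6)) else (\s.(\t.1))) (\a.true))) else (let b = ((\c.c) ((\d.false) false)) in (if (let e = false in e) then (if true then 7 else 3) else (if false then 2 else 2))))
step 5: [delta@0] (if false then ((let u = (let v = 3 in (\w.true)) in (\p.9)) ((if false then (\q.(\r.6)) else (\s.(\t.1))) (\a.true))) else (let b = ((\c.c) ((\d.false) false)) in (if (let e = false in e) then (if true then 7 else 3) else (if false then 2 else 2))))
step 6: [if@root] (let b = ((\c.c) ((\d.false) false)) in (if (let e = false in e) then (if true then 7 else 3) else (if false then 2 else 2)))
step 7: [beta@0.1] (let b = ((\c.c) false) in (if (let e = false in e) then (if true then 7 else 3) else (if false then 2 else 2)))
step 8: [beta@0] (let b = false in (if (let e = false in e) then (if true then 7 else 3) else (if false then 2 else 2)))
step 9: [let@root] (if (let e = false in e) then (if true then 7 else 3) else (if false then 2 else 2))
step 10: [let@0] (if false then (if true then 7 else 3) else (if false then 2 else 2))
step 11: [if@root] (if false then 2 else 2)
step 12: [if@root] 2

Answer: 2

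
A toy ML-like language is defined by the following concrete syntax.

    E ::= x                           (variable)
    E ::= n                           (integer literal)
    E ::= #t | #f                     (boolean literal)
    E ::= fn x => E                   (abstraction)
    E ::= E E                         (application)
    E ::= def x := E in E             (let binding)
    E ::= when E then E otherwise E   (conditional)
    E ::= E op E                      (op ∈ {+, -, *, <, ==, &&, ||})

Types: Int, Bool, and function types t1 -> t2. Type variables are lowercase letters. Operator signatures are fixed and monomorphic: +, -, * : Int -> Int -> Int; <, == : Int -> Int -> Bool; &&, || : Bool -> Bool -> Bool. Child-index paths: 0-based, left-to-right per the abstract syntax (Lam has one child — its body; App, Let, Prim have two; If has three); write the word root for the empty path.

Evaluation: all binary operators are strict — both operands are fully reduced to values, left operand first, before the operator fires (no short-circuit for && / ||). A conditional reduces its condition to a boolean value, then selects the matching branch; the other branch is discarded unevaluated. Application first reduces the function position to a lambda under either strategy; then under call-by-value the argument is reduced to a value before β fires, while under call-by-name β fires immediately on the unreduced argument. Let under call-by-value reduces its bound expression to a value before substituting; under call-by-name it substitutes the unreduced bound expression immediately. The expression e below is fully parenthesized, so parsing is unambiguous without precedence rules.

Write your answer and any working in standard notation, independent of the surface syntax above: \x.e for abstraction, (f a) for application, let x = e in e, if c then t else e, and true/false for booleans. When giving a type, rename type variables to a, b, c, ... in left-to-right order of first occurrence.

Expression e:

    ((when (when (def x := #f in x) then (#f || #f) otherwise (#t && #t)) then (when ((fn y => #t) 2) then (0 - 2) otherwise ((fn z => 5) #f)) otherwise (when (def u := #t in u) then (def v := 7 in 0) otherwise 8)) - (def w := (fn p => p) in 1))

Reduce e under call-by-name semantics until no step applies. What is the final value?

Answer: -3

Trace:
step 0: ((if (if (let x = false in x) then (false || false) else (true && true)) then (if ((\y.true) 2) then (0 - 2) else ((\z.5) false)) else (if (let u = true in u) then (let v = 7 in 0) else 8)) - (let w = (\p.p) in 1))
step 1: [let@0.0.0] ((if (if false then (false || false) else (true && true)) then (if ((\y.true) 2) then (0 - 2) else ((\z.5) false)) else (if (let u = true in u) then (let v = 7 in 0) else 8)) - (let w = (\p.p) in 1))
step 2: [if@0.0] ((if (true && true) then (if ((\y.true) 2) then (0 - 2) else ((\z.5) false)) else (if (let u = true in u) then (let v = 7 in 0) else 8)) - (let w = (\p.p) in 1))
step 3: [delta@0.0] ((if true then (if ((\y.true) 2) then (0 - 2) else ((\z.5) false)) else (if (let u = true in u) then (let v = 7 in 0) else 8)) - (let w = (\p.p) in 1))
step 4: [if@0] ((if ((\y.true) 2) then (0 - 2) else ((\z.5) false)) - (let w = (\p.p) in 1))
step 5: [beta@0.0] ((if true then (0 - 2) else ((\z.5) false)) - (let w = (\p.p) in 1))
step 6: [if@0] ((0 - 2) - (let w = (\p.p) in 1))
step 7: [delta@0] (-2 - (let w = (\p.p) in 1))
step 8: [let@1] (-2 - 1)
step 9: [delta@root] -3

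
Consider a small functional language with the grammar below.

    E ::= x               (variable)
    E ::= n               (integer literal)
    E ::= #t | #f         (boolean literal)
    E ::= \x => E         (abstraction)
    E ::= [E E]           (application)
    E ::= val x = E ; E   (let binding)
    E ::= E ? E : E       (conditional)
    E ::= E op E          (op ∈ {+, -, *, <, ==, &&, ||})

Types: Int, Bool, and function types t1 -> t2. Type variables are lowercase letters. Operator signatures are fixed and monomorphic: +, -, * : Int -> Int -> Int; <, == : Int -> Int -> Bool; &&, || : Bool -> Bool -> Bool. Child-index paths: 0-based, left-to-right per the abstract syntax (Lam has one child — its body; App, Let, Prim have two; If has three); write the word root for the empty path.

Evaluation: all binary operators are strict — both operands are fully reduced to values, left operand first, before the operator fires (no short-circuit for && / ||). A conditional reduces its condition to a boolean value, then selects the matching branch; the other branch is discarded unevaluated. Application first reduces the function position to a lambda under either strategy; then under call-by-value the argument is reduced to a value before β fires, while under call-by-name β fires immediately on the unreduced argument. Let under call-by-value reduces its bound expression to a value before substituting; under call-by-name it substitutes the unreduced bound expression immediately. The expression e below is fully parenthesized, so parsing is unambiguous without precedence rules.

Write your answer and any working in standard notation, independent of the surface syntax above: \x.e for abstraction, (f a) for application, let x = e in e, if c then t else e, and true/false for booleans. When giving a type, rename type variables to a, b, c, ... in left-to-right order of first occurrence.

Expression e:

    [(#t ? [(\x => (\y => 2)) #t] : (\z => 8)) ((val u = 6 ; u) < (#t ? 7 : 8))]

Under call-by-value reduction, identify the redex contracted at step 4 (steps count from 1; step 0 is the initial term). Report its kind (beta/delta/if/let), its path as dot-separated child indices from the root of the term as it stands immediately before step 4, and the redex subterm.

Answer: if at 1.1 : (if true then 7 else 8)

Working:
step 0: ((if true then ((\x.(\y.2)) true) else (\z.8)) ((let u = 6 in u) < (if true then 7 else 8)))
step 1: [if@0] (((\x.(\y.2)) true) ((let u = 6 in u) < (if true then 7 else 8)))
step 2: [beta@0] ((\y.2) ((let u = 6 in u) < (if true then 7 else 8)))
step 3: [let@1.0] ((\y.2) (6 < (if true then 7 else 8)))
step 4: [if@1.1] ((\y.2) (6 < 7))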